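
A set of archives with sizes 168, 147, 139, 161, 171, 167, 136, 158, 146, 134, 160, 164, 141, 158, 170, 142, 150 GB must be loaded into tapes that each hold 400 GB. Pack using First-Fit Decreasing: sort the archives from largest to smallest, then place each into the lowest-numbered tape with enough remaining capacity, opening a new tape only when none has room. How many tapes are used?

Sorted descending: 171, 170, 168, 167, 164, 161, 160, 158, 158, 150, 147, 146, 142, 141, 139, 136, 134.
Put 171 GB in tape 1; 229 GB remain.
Put 170 GB in tape 1; 59 GB remain.
Put 168 GB in tape 2; 232 GB remain.
Put 167 GB in tape 2; 65 GB remain.
Put 164 GB in tape 3; 236 GB remain.
Put 161 GB in tape 3; 75 GB remain.
Put 160 GB in tape 4; 240 GB remain.
Put 158 GB in tape 4; 82 GB remain.
Put 158 GB in tape 5; 242 GB remain.
Put 150 GB in tape 5; 92 GB remain.
Put 147 GB in tape 6; 253 GB remain.
Put 146 GB in tape 6; 107 GB remain.
Put 142 GB in tape 7; 258 GB remain.
Put 141 GB in tape 7; 117 GB remain.
Put 139 GB in tape 8; 261 GB remain.
Put 136 GB in tape 8; 125 GB remain.
Put 134 GB in tape 9; 266 GB remain.

9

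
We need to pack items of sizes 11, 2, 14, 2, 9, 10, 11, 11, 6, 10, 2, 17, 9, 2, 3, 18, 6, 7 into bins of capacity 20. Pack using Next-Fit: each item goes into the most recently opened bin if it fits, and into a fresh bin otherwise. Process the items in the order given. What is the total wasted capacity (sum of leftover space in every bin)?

50

Put 11 in bin 1; 9 remain.
Put 2 in bin 1; 7 remain.
Put 14 in bin 2; 6 remain.
Put 2 in bin 2; 4 remain.
Put 9 in bin 3; 11 remain.
Put 10 in bin 3; 1 remain.
Put 11 in bin 4; 9 remain.
Put 11 in bin 5; 9 remain.
Put 6 in bin 5; 3 remain.
Put 10 in bin 6; 10 remain.
Put 2 in bin 6; 8 remain.
Put 17 in bin 7; 3 remain.
Put 9 in bin 8; 11 remain.
Put 2 in bin 8; 9 remain.
Put 3 in bin 8; 6 remain.
Put 18 in bin 9; 2 remain.
Put 6 in bin 10; 14 remain.
Put 7 in bin 10; 7 remain.
10 bins × 20 = 200; used 150; unused 50.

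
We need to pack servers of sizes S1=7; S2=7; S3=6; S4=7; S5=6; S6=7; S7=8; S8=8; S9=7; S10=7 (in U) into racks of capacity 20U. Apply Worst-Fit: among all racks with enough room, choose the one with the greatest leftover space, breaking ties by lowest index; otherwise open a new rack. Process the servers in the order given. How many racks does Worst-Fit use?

S1 (7U) → rack 1 (remaining 13U)
S2 (7U) → rack 1 (remaining 6U)
S3 (6U) → rack 1 (remaining 0U)
S4 (7U) → rack 2 (remaining 13U)
S5 (6U) → rack 2 (remaining 7U)
S6 (7U) → rack 2 (remaining 0U)
S7 (8U) → rack 3 (remaining 12U)
S8 (8U) → rack 3 (remaining 4U)
S9 (7U) → rack 4 (remaining 13U)
S10 (7U) → rack 4 (remaining 6U)

4 racks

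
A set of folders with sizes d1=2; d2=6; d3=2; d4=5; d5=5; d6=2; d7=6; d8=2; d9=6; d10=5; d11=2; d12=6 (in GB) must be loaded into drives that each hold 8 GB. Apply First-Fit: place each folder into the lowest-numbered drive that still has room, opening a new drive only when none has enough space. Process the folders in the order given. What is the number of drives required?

7

d1 (2 GB) → drive 1 (remaining 6 GB)
d2 (6 GB) → drive 1 (remaining 0 GB)
d3 (2 GB) → drive 2 (remaining 6 GB)
d4 (5 GB) → drive 2 (remaining 1 GB)
d5 (5 GB) → drive 3 (remaining 3 GB)
d6 (2 GB) → drive 3 (remaining 1 GB)
d7 (6 GB) → drive 4 (remaining 2 GB)
d8 (2 GB) → drive 4 (remaining 0 GB)
d9 (6 GB) → drive 5 (remaining 2 GB)
d10 (5 GB) → drive 6 (remaining 3 GB)
d11 (2 GB) → drive 5 (remaining 0 GB)
d12 (6 GB) → drive 7 (remaining 2 GB)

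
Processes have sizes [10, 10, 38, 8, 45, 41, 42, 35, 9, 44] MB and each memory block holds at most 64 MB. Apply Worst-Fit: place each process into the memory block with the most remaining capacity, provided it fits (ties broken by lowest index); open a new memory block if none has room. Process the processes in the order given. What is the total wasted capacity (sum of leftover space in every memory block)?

10 MB → memory block 1 (remaining 54 MB)
10 MB → memory block 1 (remaining 44 MB)
38 MB → memory block 1 (remaining 6 MB)
8 MB → memory block 2 (remaining 56 MB)
45 MB → memory block 2 (remaining 11 MB)
41 MB → memory block 3 (remaining 23 MB)
42 MB → memory block 4 (remaining 22 MB)
35 MB → memory block 5 (remaining 29 MB)
9 MB → memory block 5 (remaining 20 MB)
44 MB → memory block 6 (remaining 20 MB)
6 memory blocks × 64 MB = 384 MB; used 282 MB; unused 102 MB.

102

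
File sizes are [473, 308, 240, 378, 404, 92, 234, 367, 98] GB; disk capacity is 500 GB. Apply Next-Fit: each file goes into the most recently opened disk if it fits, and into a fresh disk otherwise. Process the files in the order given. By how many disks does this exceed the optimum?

Next-Fit: [473] [308] [240] [378] [404,92] [234] [367,98] → 7 disks.
Total size 2594 GB; any packing needs at least ⌈2594/500⌉ = 6 disks.
An optimal packing achieves that bound: [473] [404,92] [378,98] [367] [308] [240,234] → 6 disks.
Excess: 7 − 6 = 1.

1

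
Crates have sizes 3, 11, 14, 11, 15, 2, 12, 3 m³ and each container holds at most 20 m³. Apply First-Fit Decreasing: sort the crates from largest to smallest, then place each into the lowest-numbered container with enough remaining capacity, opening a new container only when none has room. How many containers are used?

5

Sorted descending: 15, 14, 12, 11, 11, 3, 3, 2.
Put 15 m³ in container 1; 5 m³ remain.
Put 14 m³ in container 2; 6 m³ remain.
Put 12 m³ in container 3; 8 m³ remain.
Put 11 m³ in container 4; 9 m³ remain.
Put 11 m³ in container 5; 9 m³ remain.
Put 3 m³ in container 1; 2 m³ remain.
Put 3 m³ in container 2; 3 m³ remain.
Put 2 m³ in container 1; 0 m³ remain.
Final containers: [15,3,2] [14,3] [12] [11] [11].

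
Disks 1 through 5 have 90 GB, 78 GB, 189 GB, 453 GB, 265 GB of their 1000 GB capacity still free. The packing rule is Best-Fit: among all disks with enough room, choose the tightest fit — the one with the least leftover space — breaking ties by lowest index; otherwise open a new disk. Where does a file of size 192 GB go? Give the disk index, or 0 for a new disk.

5

Disks with room: disk 4 (453 GB), disk 5 (265 GB).
Tightest fit is disk 5 with 265 GB free.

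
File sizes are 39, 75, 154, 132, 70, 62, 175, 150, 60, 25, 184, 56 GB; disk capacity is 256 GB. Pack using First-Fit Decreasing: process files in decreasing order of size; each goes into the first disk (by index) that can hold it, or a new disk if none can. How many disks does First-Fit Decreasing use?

Sorted descending: 184, 175, 154, 150, 132, 75, 70, 62, 60, 56, 39, 25.
184 GB → disk 1 (remaining 72 GB)
175 GB → disk 2 (remaining 81 GB)
154 GB → disk 3 (remaining 102 GB)
150 GB → disk 4 (remaining 106 GB)
132 GB → disk 5 (remaining 124 GB)
75 GB → disk 2 (remaining 6 GB)
70 GB → disk 1 (remaining 2 GB)
62 GB → disk 3 (remaining 40 GB)
60 GB → disk 4 (remaining 46 GB)
56 GB → disk 5 (remaining 68 GB)
39 GB → disk 3 (remaining 1 GB)
25 GB → disk 4 (remaining 21 GB)
Final disks: [184,70] [175,75] [154,62,39] [150,60,25] [132,56].

5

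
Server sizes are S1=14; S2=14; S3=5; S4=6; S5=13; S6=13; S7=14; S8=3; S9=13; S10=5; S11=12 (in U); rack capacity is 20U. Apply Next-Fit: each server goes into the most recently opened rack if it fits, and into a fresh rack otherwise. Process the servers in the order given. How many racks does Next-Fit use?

rack 1: place S1 (14U), 6U left
rack 2: place S2 (14U), 6U left
rack 2: place S3 (5U), 1U left
rack 3: place S4 (6U), 14U left
rack 3: place S5 (13U), 1U left
rack 4: place S6 (13U), 7U left
rack 5: place S7 (14U), 6U left
rack 5: place S8 (3U), 3U left
rack 6: place S9 (13U), 7U left
rack 6: place S10 (5U), 2U left
rack 7: place S11 (12U), 8U left
Final racks: [14] [14,5] [6,13] [13] [14,3] [13,5] [12].

7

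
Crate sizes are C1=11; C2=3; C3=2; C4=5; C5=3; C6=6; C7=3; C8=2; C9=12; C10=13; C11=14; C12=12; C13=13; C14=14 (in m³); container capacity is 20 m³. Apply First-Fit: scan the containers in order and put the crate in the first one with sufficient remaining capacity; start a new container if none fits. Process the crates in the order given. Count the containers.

8

C1 (11 m³) → container 1 (remaining 9 m³)
C2 (3 m³) → container 1 (remaining 6 m³)
C3 (2 m³) → container 1 (remaining 4 m³)
C4 (5 m³) → container 2 (remaining 15 m³)
C5 (3 m³) → container 1 (remaining 1 m³)
C6 (6 m³) → container 2 (remaining 9 m³)
C7 (3 m³) → container 2 (remaining 6 m³)
C8 (2 m³) → container 2 (remaining 4 m³)
C9 (12 m³) → container 3 (remaining 8 m³)
C10 (13 m³) → container 4 (remaining 7 m³)
C11 (14 m³) → container 5 (remaining 6 m³)
C12 (12 m³) → container 6 (remaining 8 m³)
C13 (13 m³) → container 7 (remaining 7 m³)
C14 (14 m³) → container 8 (remaining 6 m³)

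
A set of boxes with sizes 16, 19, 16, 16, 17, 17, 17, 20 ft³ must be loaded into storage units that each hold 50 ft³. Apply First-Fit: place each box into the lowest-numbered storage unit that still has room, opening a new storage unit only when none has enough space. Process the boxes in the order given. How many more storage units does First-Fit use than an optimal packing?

1

First-Fit: [16,19] [16,16,17] [17,17] [20] → 4 storage units.
Total size 138 ft³; any packing needs at least ⌈138/50⌉ = 3 storage units.
An optimal packing achieves that bound: [20,19] [17,17,16] [17,16,16] → 3 storage units.
Excess: 4 − 3 = 1.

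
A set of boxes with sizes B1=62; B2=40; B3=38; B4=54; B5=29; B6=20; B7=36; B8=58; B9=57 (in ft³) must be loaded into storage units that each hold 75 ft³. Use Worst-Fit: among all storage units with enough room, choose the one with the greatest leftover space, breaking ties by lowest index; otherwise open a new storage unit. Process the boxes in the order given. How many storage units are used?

7 storage units

storage unit 1: place B1 (62 ft³), 13 ft³ left
storage unit 2: place B2 (40 ft³), 35 ft³ left
storage unit 3: place B3 (38 ft³), 37 ft³ left
storage unit 4: place B4 (54 ft³), 21 ft³ left
storage unit 3: place B5 (29 ft³), 8 ft³ left
storage unit 2: place B6 (20 ft³), 15 ft³ left
storage unit 5: place B7 (36 ft³), 39 ft³ left
storage unit 6: place B8 (58 ft³), 17 ft³ left
storage unit 7: place B9 (57 ft³), 18 ft³ left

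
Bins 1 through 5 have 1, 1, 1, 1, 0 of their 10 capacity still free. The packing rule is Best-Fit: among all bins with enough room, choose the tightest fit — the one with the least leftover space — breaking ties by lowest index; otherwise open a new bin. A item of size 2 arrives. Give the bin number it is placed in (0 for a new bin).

0

No bin has ≥ 2 free, so a new bin is opened.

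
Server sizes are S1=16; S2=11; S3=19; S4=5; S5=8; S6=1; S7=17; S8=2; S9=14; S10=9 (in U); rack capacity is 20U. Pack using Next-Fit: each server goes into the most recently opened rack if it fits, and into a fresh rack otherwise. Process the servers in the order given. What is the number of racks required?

rack 1: place S1 (16U), 4U left
rack 2: place S2 (11U), 9U left
rack 3: place S3 (19U), 1U left
rack 4: place S4 (5U), 15U left
rack 4: place S5 (8U), 7U left
rack 4: place S6 (1U), 6U left
rack 5: place S7 (17U), 3U left
rack 5: place S8 (2U), 1U left
rack 6: place S9 (14U), 6U left
rack 7: place S10 (9U), 11U left
Final racks: [16] [11] [19] [5,8,1] [17,2] [14] [9].

7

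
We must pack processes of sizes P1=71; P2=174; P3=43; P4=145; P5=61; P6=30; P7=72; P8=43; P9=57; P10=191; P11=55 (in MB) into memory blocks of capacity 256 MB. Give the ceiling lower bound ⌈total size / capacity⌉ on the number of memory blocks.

Total size = 71 + 174 + 43 + 145 + 61 + 30 + 72 + 43 + 57 + 191 + 55 = 942 MB.
⌈942 / 256⌉ = 4.

4 memory blocks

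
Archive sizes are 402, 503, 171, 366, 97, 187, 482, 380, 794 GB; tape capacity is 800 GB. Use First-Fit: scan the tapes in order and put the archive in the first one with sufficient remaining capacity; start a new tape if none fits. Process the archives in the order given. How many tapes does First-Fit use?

tape 1: place 402 GB, 398 GB left
tape 2: place 503 GB, 297 GB left
tape 1: place 171 GB, 227 GB left
tape 3: place 366 GB, 434 GB left
tape 1: place 97 GB, 130 GB left
tape 2: place 187 GB, 110 GB left
tape 4: place 482 GB, 318 GB left
tape 3: place 380 GB, 54 GB left
tape 5: place 794 GB, 6 GB left
Final tapes: [402,171,97] [503,187] [366,380] [482] [794].

5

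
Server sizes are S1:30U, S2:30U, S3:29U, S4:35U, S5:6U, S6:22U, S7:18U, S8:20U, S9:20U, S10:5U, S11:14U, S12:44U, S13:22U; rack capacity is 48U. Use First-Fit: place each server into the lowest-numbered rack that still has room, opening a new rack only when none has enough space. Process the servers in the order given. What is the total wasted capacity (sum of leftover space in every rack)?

41

Put S1 (30U) in rack 1; 18U remain.
Put S2 (30U) in rack 2; 18U remain.
Put S3 (29U) in rack 3; 19U remain.
Put S4 (35U) in rack 4; 13U remain.
Put S5 (6U) in rack 1; 12U remain.
Put S6 (22U) in rack 5; 26U remain.
Put S7 (18U) in rack 2; 0U remain.
Put S8 (20U) in rack 5; 6U remain.
Put S9 (20U) in rack 6; 28U remain.
Put S10 (5U) in rack 1; 7U remain.
Put S11 (14U) in rack 3; 5U remain.
Put S12 (44U) in rack 7; 4U remain.
Put S13 (22U) in rack 6; 6U remain.
7 racks × 48U = 336U; used 295U; unused 41U.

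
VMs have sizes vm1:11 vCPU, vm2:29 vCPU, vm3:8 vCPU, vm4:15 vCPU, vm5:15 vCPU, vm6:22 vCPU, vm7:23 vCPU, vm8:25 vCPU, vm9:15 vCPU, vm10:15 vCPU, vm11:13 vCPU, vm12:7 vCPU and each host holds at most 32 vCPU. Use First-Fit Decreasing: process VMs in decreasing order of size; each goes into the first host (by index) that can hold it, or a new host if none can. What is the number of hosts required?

7 hosts

Sorted descending: 29, 25, 23, 22, 15, 15, 15, 15, 13, 11, 8, 7.
host 1: place 29 vCPU, 3 vCPU left
host 2: place 25 vCPU, 7 vCPU left
host 3: place 23 vCPU, 9 vCPU left
host 4: place 22 vCPU, 10 vCPU left
host 5: place 15 vCPU, 17 vCPU left
host 5: place 15 vCPU, 2 vCPU left
host 6: place 15 vCPU, 17 vCPU left
host 6: place 15 vCPU, 2 vCPU left
host 7: place 13 vCPU, 19 vCPU left
host 7: place 11 vCPU, 8 vCPU left
host 3: place 8 vCPU, 1 vCPU left
host 2: place 7 vCPU, 0 vCPU left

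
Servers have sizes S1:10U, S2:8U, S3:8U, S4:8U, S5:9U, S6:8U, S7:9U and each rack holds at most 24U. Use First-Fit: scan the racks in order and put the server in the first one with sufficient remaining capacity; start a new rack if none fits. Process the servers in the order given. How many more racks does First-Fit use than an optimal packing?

0

First-Fit: [10,8] [8,8,8] [9,9] → 3 racks.
Total size 60U; any packing needs at least ⌈60/24⌉ = 3 racks.
So 3 is already optimal.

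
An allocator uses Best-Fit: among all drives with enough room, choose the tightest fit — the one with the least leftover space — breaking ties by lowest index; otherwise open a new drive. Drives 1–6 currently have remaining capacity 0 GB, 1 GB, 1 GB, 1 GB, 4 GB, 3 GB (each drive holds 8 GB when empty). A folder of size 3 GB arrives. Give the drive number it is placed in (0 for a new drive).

Drives with room: drive 5 (4 GB), drive 6 (3 GB).
Tightest fit is drive 6 with 3 GB free.

6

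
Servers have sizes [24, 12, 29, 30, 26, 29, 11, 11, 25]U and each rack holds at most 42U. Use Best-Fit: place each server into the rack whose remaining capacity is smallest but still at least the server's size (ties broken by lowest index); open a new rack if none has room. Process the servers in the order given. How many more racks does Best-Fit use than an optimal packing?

Best-Fit: [24,12] [29,11] [30,11] [26] [29] [25] → 6 racks.
6 servers exceed 21U (half the capacity), and no two of those can share a rack, so at least 6 racks are needed.
So 6 is already optimal.

0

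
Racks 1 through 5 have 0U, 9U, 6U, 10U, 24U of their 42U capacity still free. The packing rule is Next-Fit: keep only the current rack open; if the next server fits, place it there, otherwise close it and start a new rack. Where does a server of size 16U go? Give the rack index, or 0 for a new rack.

5

Next-Fit only looks at rack 5, which has 24U free.
16U fits there.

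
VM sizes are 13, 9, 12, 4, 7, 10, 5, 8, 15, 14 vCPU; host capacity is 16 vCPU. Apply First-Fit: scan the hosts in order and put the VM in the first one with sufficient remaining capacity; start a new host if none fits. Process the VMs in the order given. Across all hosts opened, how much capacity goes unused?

31

Put 13 vCPU in host 1; 3 vCPU remain.
Put 9 vCPU in host 2; 7 vCPU remain.
Put 12 vCPU in host 3; 4 vCPU remain.
Put 4 vCPU in host 2; 3 vCPU remain.
Put 7 vCPU in host 4; 9 vCPU remain.
Put 10 vCPU in host 5; 6 vCPU remain.
Put 5 vCPU in host 4; 4 vCPU remain.
Put 8 vCPU in host 6; 8 vCPU remain.
Put 15 vCPU in host 7; 1 vCPU remain.
Put 14 vCPU in host 8; 2 vCPU remain.
8 hosts × 16 vCPU = 128 vCPU; used 97 vCPU; unused 31 vCPU.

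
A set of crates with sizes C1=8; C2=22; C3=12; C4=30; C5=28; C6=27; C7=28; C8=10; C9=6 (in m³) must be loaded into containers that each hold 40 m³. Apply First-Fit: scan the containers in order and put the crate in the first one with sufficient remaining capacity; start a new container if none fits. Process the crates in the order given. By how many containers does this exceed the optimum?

First-Fit: [8,22,10] [12,28] [30,6] [27] [28] → 5 containers.
Total size 171 m³; any packing needs at least ⌈171/40⌉ = 5 containers.
So 5 is already optimal.

0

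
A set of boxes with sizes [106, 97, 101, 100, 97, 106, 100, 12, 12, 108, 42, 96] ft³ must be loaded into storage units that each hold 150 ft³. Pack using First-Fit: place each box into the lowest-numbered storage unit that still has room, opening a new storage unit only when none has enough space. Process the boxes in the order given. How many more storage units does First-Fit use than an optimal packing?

First-Fit: [106,12,12] [97,42] [101] [100] [97] [106] [100] [108] [96] → 9 storage units.
9 boxes exceed 75 ft³ (half the capacity), and no two of those can share a storage unit, so at least 9 storage units are needed.
So 9 is already optimal.

0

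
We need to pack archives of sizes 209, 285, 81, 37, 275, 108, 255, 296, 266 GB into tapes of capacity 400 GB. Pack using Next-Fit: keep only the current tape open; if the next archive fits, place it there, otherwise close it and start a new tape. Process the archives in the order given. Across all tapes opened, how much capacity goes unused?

209 GB → tape 1 (remaining 191 GB)
285 GB → tape 2 (remaining 115 GB)
81 GB → tape 2 (remaining 34 GB)
37 GB → tape 3 (remaining 363 GB)
275 GB → tape 3 (remaining 88 GB)
108 GB → tape 4 (remaining 292 GB)
255 GB → tape 4 (remaining 37 GB)
296 GB → tape 5 (remaining 104 GB)
266 GB → tape 6 (remaining 134 GB)
6 tapes × 400 GB = 2400 GB; used 1812 GB; unused 588 GB.

588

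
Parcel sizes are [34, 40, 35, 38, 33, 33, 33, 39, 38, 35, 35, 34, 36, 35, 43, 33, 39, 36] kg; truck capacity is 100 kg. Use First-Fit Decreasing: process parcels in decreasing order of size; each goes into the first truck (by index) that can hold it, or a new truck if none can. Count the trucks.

9

Sorted descending: 43, 40, 39, 39, 38, 38, 36, 36, 35, 35, 35, 35, 34, 34, 33, 33, 33, 33.
truck 1: place 43 kg, 57 kg left
truck 1: place 40 kg, 17 kg left
truck 2: place 39 kg, 61 kg left
truck 2: place 39 kg, 22 kg left
truck 3: place 38 kg, 62 kg left
truck 3: place 38 kg, 24 kg left
truck 4: place 36 kg, 64 kg left
truck 4: place 36 kg, 28 kg left
truck 5: place 35 kg, 65 kg left
truck 5: place 35 kg, 30 kg left
truck 6: place 35 kg, 65 kg left
truck 6: place 35 kg, 30 kg left
truck 7: place 34 kg, 66 kg left
truck 7: place 34 kg, 32 kg left
truck 8: place 33 kg, 67 kg left
truck 8: place 33 kg, 34 kg left
truck 8: place 33 kg, 1 kg left
truck 9: place 33 kg, 67 kg left
Final trucks: [43,40] [39,39] [38,38] [36,36] [35,35] [35,35] [34,34] [33,33,33] [33].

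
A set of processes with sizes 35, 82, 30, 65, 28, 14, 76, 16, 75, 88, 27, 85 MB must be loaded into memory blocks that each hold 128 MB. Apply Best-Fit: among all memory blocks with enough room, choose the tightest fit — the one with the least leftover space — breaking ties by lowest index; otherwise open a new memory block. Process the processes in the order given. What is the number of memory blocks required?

6 memory blocks

Put 35 MB in memory block 1; 93 MB remain.
Put 82 MB in memory block 1; 11 MB remain.
Put 30 MB in memory block 2; 98 MB remain.
Put 65 MB in memory block 2; 33 MB remain.
Put 28 MB in memory block 2; 5 MB remain.
Put 14 MB in memory block 3; 114 MB remain.
Put 76 MB in memory block 3; 38 MB remain.
Put 16 MB in memory block 3; 22 MB remain.
Put 75 MB in memory block 4; 53 MB remain.
Put 88 MB in memory block 5; 40 MB remain.
Put 27 MB in memory block 5; 13 MB remain.
Put 85 MB in memory block 6; 43 MB remain.
Final memory blocks: [35,82] [30,65,28] [14,76,16] [75] [88,27] [85].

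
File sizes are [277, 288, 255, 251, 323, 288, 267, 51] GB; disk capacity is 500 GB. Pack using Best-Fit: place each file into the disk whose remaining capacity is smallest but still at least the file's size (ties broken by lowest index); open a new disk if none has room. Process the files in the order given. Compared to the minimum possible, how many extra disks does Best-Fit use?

0

Best-Fit: [277] [288] [255] [251] [323,51] [288] [267] → 7 disks.
7 files exceed 250 GB (half the capacity), and no two of those can share a disk, so at least 7 disks are needed.
So 7 is already optimal.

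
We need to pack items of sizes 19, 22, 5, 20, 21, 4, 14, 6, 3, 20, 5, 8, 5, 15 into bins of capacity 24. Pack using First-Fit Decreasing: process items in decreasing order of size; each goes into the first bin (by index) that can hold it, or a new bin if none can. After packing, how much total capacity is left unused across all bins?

Sorted descending: 22, 21, 20, 20, 19, 15, 14, 8, 6, 5, 5, 5, 4, 3.
Put 22 in bin 1; 2 remain.
Put 21 in bin 2; 3 remain.
Put 20 in bin 3; 4 remain.
Put 20 in bin 4; 4 remain.
Put 19 in bin 5; 5 remain.
Put 15 in bin 6; 9 remain.
Put 14 in bin 7; 10 remain.
Put 8 in bin 6; 1 remain.
Put 6 in bin 7; 4 remain.
Put 5 in bin 5; 0 remain.
Put 5 in bin 8; 19 remain.
Put 5 in bin 8; 14 remain.
Put 4 in bin 3; 0 remain.
Put 3 in bin 2; 0 remain.
8 bins × 24 = 192; used 167; unused 25.

25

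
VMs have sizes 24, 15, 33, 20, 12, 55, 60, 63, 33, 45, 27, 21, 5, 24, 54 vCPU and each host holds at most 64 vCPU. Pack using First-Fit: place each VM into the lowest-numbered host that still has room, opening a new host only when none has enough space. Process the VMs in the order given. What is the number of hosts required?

9 hosts

24 vCPU → host 1 (remaining 40 vCPU)
15 vCPU → host 1 (remaining 25 vCPU)
33 vCPU → host 2 (remaining 31 vCPU)
20 vCPU → host 1 (remaining 5 vCPU)
12 vCPU → host 2 (remaining 19 vCPU)
55 vCPU → host 3 (remaining 9 vCPU)
60 vCPU → host 4 (remaining 4 vCPU)
63 vCPU → host 5 (remaining 1 vCPU)
33 vCPU → host 6 (remaining 31 vCPU)
45 vCPU → host 7 (remaining 19 vCPU)
27 vCPU → host 6 (remaining 4 vCPU)
21 vCPU → host 8 (remaining 43 vCPU)
5 vCPU → host 1 (remaining 0 vCPU)
24 vCPU → host 8 (remaining 19 vCPU)
54 vCPU → host 9 (remaining 10 vCPU)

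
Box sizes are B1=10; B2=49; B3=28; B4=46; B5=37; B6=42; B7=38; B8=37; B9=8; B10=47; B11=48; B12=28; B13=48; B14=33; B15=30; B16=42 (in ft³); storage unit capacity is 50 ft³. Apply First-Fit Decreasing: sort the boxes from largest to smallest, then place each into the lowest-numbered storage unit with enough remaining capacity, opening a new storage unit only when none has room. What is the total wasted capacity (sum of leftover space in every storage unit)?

Sorted descending: 49, 48, 48, 47, 46, 42, 42, 38, 37, 37, 33, 30, 28, 28, 10, 8.
storage unit 1: place 49 ft³, 1 ft³ left
storage unit 2: place 48 ft³, 2 ft³ left
storage unit 3: place 48 ft³, 2 ft³ left
storage unit 4: place 47 ft³, 3 ft³ left
storage unit 5: place 46 ft³, 4 ft³ left
storage unit 6: place 42 ft³, 8 ft³ left
storage unit 7: place 42 ft³, 8 ft³ left
storage unit 8: place 38 ft³, 12 ft³ left
storage unit 9: place 37 ft³, 13 ft³ left
storage unit 10: place 37 ft³, 13 ft³ left
storage unit 11: place 33 ft³, 17 ft³ left
storage unit 12: place 30 ft³, 20 ft³ left
storage unit 13: place 28 ft³, 22 ft³ left
storage unit 14: place 28 ft³, 22 ft³ left
storage unit 8: place 10 ft³, 2 ft³ left
storage unit 6: place 8 ft³, 0 ft³ left
14 storage units × 50 ft³ = 700 ft³; used 571 ft³; unused 129 ft³.

129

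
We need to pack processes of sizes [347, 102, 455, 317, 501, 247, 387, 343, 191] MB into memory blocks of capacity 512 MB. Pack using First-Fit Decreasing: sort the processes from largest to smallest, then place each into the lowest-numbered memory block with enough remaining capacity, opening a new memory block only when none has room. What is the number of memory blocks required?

Sorted descending: 501, 455, 387, 347, 343, 317, 247, 191, 102.
501 MB → memory block 1 (remaining 11 MB)
455 MB → memory block 2 (remaining 57 MB)
387 MB → memory block 3 (remaining 125 MB)
347 MB → memory block 4 (remaining 165 MB)
343 MB → memory block 5 (remaining 169 MB)
317 MB → memory block 6 (remaining 195 MB)
247 MB → memory block 7 (remaining 265 MB)
191 MB → memory block 6 (remaining 4 MB)
102 MB → memory block 3 (remaining 23 MB)

7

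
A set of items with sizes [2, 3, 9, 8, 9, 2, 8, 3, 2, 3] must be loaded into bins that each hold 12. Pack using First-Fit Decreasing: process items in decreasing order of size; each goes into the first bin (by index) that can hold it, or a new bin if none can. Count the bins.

5

Sorted descending: 9, 9, 8, 8, 3, 3, 3, 2, 2, 2.
9 → bin 1 (remaining 3)
9 → bin 2 (remaining 3)
8 → bin 3 (remaining 4)
8 → bin 4 (remaining 4)
3 → bin 1 (remaining 0)
3 → bin 2 (remaining 0)
3 → bin 3 (remaining 1)
2 → bin 4 (remaining 2)
2 → bin 4 (remaining 0)
2 → bin 5 (remaining 10)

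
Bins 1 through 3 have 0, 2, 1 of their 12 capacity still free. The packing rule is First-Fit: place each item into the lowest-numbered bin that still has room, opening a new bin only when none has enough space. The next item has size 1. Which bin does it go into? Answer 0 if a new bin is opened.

Bins with room: bin 2 (2), bin 3 (1).
The first with room is bin 2.

2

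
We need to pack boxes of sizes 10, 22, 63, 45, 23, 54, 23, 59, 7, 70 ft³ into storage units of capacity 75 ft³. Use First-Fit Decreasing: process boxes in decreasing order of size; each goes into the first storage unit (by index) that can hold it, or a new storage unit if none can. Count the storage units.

Sorted descending: 70, 63, 59, 54, 45, 23, 23, 22, 10, 7.
70 ft³ → storage unit 1 (remaining 5 ft³)
63 ft³ → storage unit 2 (remaining 12 ft³)
59 ft³ → storage unit 3 (remaining 16 ft³)
54 ft³ → storage unit 4 (remaining 21 ft³)
45 ft³ → storage unit 5 (remaining 30 ft³)
23 ft³ → storage unit 5 (remaining 7 ft³)
23 ft³ → storage unit 6 (remaining 52 ft³)
22 ft³ → storage unit 6 (remaining 30 ft³)
10 ft³ → storage unit 2 (remaining 2 ft³)
7 ft³ → storage unit 3 (remaining 9 ft³)

6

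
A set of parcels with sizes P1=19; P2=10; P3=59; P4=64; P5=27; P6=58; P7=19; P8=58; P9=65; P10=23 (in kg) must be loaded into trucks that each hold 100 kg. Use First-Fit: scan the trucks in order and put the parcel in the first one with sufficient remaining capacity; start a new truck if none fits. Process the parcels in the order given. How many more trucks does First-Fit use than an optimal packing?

First-Fit: [19,10,59] [64,27] [58,19,23] [58] [65] → 5 trucks.
Total size 402 kg; any packing needs at least ⌈402/100⌉ = 5 trucks.
So 5 is already optimal.

0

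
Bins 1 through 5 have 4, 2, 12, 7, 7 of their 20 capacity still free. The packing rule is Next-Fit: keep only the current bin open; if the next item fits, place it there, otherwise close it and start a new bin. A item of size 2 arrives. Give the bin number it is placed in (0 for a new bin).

5

Next-Fit only looks at bin 5, which has 7 free.
2 fits there.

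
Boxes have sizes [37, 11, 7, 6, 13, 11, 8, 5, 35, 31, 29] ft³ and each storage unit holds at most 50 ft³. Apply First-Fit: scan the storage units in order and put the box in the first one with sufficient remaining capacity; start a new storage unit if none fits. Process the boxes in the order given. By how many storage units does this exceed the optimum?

1

First-Fit: [37,11] [7,6,13,11,8,5] [35] [31] [29] → 5 storage units.
Total size 193 ft³; any packing needs at least ⌈193/50⌉ = 4 storage units.
An optimal packing achieves that bound: [37,13] [35,11] [31,11,8] [29,7,6,5] → 4 storage units.
Excess: 5 − 4 = 1.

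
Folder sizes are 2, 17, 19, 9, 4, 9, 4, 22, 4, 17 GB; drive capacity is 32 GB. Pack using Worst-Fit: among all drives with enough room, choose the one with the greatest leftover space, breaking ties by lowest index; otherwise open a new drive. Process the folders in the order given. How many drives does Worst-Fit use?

Put 2 GB in drive 1; 30 GB remain.
Put 17 GB in drive 1; 13 GB remain.
Put 19 GB in drive 2; 13 GB remain.
Put 9 GB in drive 1; 4 GB remain.
Put 4 GB in drive 2; 9 GB remain.
Put 9 GB in drive 2; 0 GB remain.
Put 4 GB in drive 1; 0 GB remain.
Put 22 GB in drive 3; 10 GB remain.
Put 4 GB in drive 3; 6 GB remain.
Put 17 GB in drive 4; 15 GB remain.

4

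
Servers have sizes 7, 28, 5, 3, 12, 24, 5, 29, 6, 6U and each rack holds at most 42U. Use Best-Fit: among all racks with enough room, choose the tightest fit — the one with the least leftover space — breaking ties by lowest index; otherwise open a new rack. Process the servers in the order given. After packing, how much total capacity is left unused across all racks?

43

rack 1: place 7U, 35U left
rack 1: place 28U, 7U left
rack 1: place 5U, 2U left
rack 2: place 3U, 39U left
rack 2: place 12U, 27U left
rack 2: place 24U, 3U left
rack 3: place 5U, 37U left
rack 3: place 29U, 8U left
rack 3: place 6U, 2U left
rack 4: place 6U, 36U left
4 racks × 42U = 168U; used 125U; unused 43U.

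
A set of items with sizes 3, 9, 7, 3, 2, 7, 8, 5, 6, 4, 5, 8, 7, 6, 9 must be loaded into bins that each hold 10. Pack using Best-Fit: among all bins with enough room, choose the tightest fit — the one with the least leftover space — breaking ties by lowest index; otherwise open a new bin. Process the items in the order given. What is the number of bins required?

11 bins

bin 1: place 3, 7 left
bin 2: place 9, 1 left
bin 1: place 7, 0 left
bin 3: place 3, 7 left
bin 3: place 2, 5 left
bin 4: place 7, 3 left
bin 5: place 8, 2 left
bin 3: place 5, 0 left
bin 6: place 6, 4 left
bin 6: place 4, 0 left
bin 7: place 5, 5 left
bin 8: place 8, 2 left
bin 9: place 7, 3 left
bin 10: place 6, 4 left
bin 11: place 9, 1 left
Final bins: [3,7] [9] [3,2,5] [7] [8] [6,4] [5] [8] [7] [6] [9].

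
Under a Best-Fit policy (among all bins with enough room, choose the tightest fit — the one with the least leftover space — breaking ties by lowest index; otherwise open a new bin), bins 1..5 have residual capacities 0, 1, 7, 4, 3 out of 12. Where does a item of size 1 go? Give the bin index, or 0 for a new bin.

2

Bins with room: bin 2 (1), bin 3 (7), bin 4 (4), bin 5 (3).
Tightest fit is bin 2 with 1 free.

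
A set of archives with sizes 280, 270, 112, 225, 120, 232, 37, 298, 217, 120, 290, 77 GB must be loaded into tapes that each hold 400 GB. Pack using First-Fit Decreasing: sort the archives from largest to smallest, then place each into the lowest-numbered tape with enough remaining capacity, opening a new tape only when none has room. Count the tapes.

Sorted descending: 298, 290, 280, 270, 232, 225, 217, 120, 120, 112, 77, 37.
298 GB → tape 1 (remaining 102 GB)
290 GB → tape 2 (remaining 110 GB)
280 GB → tape 3 (remaining 120 GB)
270 GB → tape 4 (remaining 130 GB)
232 GB → tape 5 (remaining 168 GB)
225 GB → tape 6 (remaining 175 GB)
217 GB → tape 7 (remaining 183 GB)
120 GB → tape 3 (remaining 0 GB)
120 GB → tape 4 (remaining 10 GB)
112 GB → tape 5 (remaining 56 GB)
77 GB → tape 1 (remaining 25 GB)
37 GB → tape 2 (remaining 73 GB)
Final tapes: [298,77] [290,37] [280,120] [270,120] [232,112] [225] [217].

7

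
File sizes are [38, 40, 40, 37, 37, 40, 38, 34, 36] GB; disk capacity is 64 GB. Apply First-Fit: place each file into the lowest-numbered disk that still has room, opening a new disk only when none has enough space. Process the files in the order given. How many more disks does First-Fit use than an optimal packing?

0

First-Fit: [38] [40] [40] [37] [37] [40] [38] [34] [36] → 9 disks.
9 files exceed 32 GB (half the capacity), and no two of those can share a disk, so at least 9 disks are needed.
So 9 is already optimal.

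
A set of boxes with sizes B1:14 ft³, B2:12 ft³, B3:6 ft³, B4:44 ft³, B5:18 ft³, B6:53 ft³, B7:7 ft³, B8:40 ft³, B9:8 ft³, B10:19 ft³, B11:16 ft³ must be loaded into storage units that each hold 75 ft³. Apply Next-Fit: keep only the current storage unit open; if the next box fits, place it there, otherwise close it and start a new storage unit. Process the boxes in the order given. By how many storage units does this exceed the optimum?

Next-Fit: [14,12,6] [44,18] [53,7] [40,8,19] [16] → 5 storage units.
Total size 237 ft³; any packing needs at least ⌈237/75⌉ = 4 storage units.
An optimal packing achieves that bound: [53,19] [44,18,12] [40,16,14] [8,7,6] → 4 storage units.
Excess: 5 − 4 = 1.

1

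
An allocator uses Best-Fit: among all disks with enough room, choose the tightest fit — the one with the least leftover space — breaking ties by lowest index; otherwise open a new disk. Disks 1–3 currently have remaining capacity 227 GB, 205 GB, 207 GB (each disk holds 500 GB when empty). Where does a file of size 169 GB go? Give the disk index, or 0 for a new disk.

Disks with room: disk 1 (227 GB), disk 2 (205 GB), disk 3 (207 GB).
Tightest fit is disk 2 with 205 GB free.

2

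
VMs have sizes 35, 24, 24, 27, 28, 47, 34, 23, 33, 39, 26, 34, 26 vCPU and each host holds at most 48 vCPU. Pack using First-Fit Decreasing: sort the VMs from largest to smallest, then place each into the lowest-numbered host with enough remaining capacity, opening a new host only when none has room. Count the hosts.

Sorted descending: 47, 39, 35, 34, 34, 33, 28, 27, 26, 26, 24, 24, 23.
host 1: place 47 vCPU, 1 vCPU left
host 2: place 39 vCPU, 9 vCPU left
host 3: place 35 vCPU, 13 vCPU left
host 4: place 34 vCPU, 14 vCPU left
host 5: place 34 vCPU, 14 vCPU left
host 6: place 33 vCPU, 15 vCPU left
host 7: place 28 vCPU, 20 vCPU left
host 8: place 27 vCPU, 21 vCPU left
host 9: place 26 vCPU, 22 vCPU left
host 10: place 26 vCPU, 22 vCPU left
host 11: place 24 vCPU, 24 vCPU left
host 11: place 24 vCPU, 0 vCPU left
host 12: place 23 vCPU, 25 vCPU left

12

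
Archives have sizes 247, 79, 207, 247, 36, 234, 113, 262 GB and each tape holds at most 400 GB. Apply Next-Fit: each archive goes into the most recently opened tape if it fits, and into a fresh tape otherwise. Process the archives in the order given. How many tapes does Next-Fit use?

Put 247 GB in tape 1; 153 GB remain.
Put 79 GB in tape 1; 74 GB remain.
Put 207 GB in tape 2; 193 GB remain.
Put 247 GB in tape 3; 153 GB remain.
Put 36 GB in tape 3; 117 GB remain.
Put 234 GB in tape 4; 166 GB remain.
Put 113 GB in tape 4; 53 GB remain.
Put 262 GB in tape 5; 138 GB remain.

5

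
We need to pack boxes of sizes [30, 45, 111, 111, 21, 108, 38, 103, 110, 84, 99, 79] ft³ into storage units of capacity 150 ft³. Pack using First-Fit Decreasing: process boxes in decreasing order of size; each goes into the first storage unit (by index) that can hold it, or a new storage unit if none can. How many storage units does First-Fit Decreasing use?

8

Sorted descending: 111, 111, 110, 108, 103, 99, 84, 79, 45, 38, 30, 21.
Put 111 ft³ in storage unit 1; 39 ft³ remain.
Put 111 ft³ in storage unit 2; 39 ft³ remain.
Put 110 ft³ in storage unit 3; 40 ft³ remain.
Put 108 ft³ in storage unit 4; 42 ft³ remain.
Put 103 ft³ in storage unit 5; 47 ft³ remain.
Put 99 ft³ in storage unit 6; 51 ft³ remain.
Put 84 ft³ in storage unit 7; 66 ft³ remain.
Put 79 ft³ in storage unit 8; 71 ft³ remain.
Put 45 ft³ in storage unit 5; 2 ft³ remain.
Put 38 ft³ in storage unit 1; 1 ft³ remain.
Put 30 ft³ in storage unit 2; 9 ft³ remain.
Put 21 ft³ in storage unit 3; 19 ft³ remain.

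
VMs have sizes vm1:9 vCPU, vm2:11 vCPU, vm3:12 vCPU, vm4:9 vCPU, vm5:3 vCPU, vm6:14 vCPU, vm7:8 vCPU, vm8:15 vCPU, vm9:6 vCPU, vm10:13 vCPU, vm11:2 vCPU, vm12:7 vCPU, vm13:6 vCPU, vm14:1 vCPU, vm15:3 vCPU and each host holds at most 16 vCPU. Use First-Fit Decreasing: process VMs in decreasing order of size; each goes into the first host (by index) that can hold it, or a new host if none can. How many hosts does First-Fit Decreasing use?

8

Sorted descending: 15, 14, 13, 12, 11, 9, 9, 8, 7, 6, 6, 3, 3, 2, 1.
15 vCPU → host 1 (remaining 1 vCPU)
14 vCPU → host 2 (remaining 2 vCPU)
13 vCPU → host 3 (remaining 3 vCPU)
12 vCPU → host 4 (remaining 4 vCPU)
11 vCPU → host 5 (remaining 5 vCPU)
9 vCPU → host 6 (remaining 7 vCPU)
9 vCPU → host 7 (remaining 7 vCPU)
8 vCPU → host 8 (remaining 8 vCPU)
7 vCPU → host 6 (remaining 0 vCPU)
6 vCPU → host 7 (remaining 1 vCPU)
6 vCPU → host 8 (remaining 2 vCPU)
3 vCPU → host 3 (remaining 0 vCPU)
3 vCPU → host 4 (remaining 1 vCPU)
2 vCPU → host 2 (remaining 0 vCPU)
1 vCPU → host 1 (remaining 0 vCPU)
Final hosts: [15,1] [14,2] [13,3] [12,3] [11] [9,7] [9,6] [8,6].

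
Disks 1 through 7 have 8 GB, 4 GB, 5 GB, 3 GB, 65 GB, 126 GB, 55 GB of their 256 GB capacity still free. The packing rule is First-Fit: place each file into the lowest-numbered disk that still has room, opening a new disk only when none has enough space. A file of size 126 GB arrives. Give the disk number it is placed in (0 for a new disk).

Disks with room: disk 6 (126 GB).
The first with room is disk 6.

6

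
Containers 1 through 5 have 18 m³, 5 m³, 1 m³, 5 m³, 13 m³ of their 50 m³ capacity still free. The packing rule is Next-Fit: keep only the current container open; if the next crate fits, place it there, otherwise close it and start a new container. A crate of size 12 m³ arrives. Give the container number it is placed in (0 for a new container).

Next-Fit only looks at container 5, which has 13 m³ free.
12 m³ fits there.

5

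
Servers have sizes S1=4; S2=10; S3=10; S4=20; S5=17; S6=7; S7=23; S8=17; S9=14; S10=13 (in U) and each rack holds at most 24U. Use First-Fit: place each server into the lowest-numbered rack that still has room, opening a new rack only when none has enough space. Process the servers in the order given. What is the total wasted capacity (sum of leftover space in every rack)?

rack 1: place S1 (4U), 20U left
rack 1: place S2 (10U), 10U left
rack 1: place S3 (10U), 0U left
rack 2: place S4 (20U), 4U left
rack 3: place S5 (17U), 7U left
rack 3: place S6 (7U), 0U left
rack 4: place S7 (23U), 1U left
rack 5: place S8 (17U), 7U left
rack 6: place S9 (14U), 10U left
rack 7: place S10 (13U), 11U left
7 racks × 24U = 168U; used 135U; unused 33U.

33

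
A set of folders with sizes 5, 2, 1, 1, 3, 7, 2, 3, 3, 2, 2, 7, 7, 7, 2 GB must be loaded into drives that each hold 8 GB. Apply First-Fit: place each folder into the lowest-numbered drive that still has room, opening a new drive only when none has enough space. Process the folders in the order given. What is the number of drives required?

8 drives

Put 5 GB in drive 1; 3 GB remain.
Put 2 GB in drive 1; 1 GB remain.
Put 1 GB in drive 1; 0 GB remain.
Put 1 GB in drive 2; 7 GB remain.
Put 3 GB in drive 2; 4 GB remain.
Put 7 GB in drive 3; 1 GB remain.
Put 2 GB in drive 2; 2 GB remain.
Put 3 GB in drive 4; 5 GB remain.
Put 3 GB in drive 4; 2 GB remain.
Put 2 GB in drive 2; 0 GB remain.
Put 2 GB in drive 4; 0 GB remain.
Put 7 GB in drive 5; 1 GB remain.
Put 7 GB in drive 6; 1 GB remain.
Put 7 GB in drive 7; 1 GB remain.
Put 2 GB in drive 8; 6 GB remain.
Final drives: [5,2,1] [1,3,2,2] [7] [3,3,2] [7] [7] [7] [2].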